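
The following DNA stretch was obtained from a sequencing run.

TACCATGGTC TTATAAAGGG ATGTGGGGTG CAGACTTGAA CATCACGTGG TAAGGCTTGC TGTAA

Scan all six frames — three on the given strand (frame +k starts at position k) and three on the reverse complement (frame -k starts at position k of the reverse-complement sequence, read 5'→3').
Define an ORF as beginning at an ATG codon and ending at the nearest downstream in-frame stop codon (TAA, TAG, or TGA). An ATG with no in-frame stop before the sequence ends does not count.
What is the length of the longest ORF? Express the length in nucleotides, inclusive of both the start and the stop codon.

Reverse complement (5'→3'): TTACAGCAAGCCTTACCACGTGATGTTCAAGTCTGCACCCCACATCCCTTTATAAGACCATGGTA
Frame +1: TAC CAT GGT CTT ATA AAG GGA TGT GGG GTG CAG ACT TGA ACA TCA CGT GGT AAG GCT TGC TGT — no ATG→stop ORF.
Frame +2: ACC ATG GTC TTA TAA AGG GAT GTG GGG TGC AGA CTT GAA CAT CAC GTG GTA AGG CTT GCT GTA — ATG at 5, stop TAA at 14 → 12 nt.
Frame +3: CCA TGG TCT TAT AAA GGG ATG TGG GGT GCA GAC TTG AAC ATC ACG TGG TAA GGC TTG CTG TAA — ATG at 21, stop TAA at 51 → 33 nt.
Frame -1: TTA CAG CAA GCC TTA CCA CGT GAT GTT CAA GTC TGC ACC CCA CAT CCC TTT ATA AGA CCA TGG — no ATG→stop ORF.
Frame -2: TAC AGC AAG CCT TAC CAC GTG ATG TTC AAG TCT GCA CCC CAC ATC CCT TTA TAA GAC CAT GGT — ATG at 23, stop TAA at 53 → 33 nt.
Frame -3: ACA GCA AGC CTT ACC ACG TGA TGT TCA AGT CTG CAC CCC ACA TCC CTT TAT AAG ACC ATG GTA — no ATG→stop ORF.
Longest: frame +3, positions 21–53, 33 nt = 11 codons = 10 aa. → 33 nucleotides.

33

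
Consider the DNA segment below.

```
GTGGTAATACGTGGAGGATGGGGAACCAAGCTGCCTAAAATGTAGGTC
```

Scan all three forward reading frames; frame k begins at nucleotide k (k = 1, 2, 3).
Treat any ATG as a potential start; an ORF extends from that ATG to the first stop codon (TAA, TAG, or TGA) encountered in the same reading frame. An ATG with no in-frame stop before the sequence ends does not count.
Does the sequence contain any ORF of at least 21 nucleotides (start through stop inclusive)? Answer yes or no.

Frame 1: GTG GTA ATA CGT GGA GGA TGG GGA ACC AAG CTG CCT AAA ATG TAG GTC — ATG at 40, stop TAG at 43 → 6 nt.
Frame 2: TGG TAA TAC GTG GAG GAT GGG GAA CCA AGC TGC CTA AAA TGT AGG — no ATG→stop ORF.
Frame 3: GGT AAT ACG TGG AGG ATG GGG AAC CAA GCT GCC TAA AAT GTA GGT — ATG at 18, stop TAA at 36 → 21 nt.
Frame 3 has an ORF of 21 nucleotides (positions 18–38) ≥ 21, so yes.

yes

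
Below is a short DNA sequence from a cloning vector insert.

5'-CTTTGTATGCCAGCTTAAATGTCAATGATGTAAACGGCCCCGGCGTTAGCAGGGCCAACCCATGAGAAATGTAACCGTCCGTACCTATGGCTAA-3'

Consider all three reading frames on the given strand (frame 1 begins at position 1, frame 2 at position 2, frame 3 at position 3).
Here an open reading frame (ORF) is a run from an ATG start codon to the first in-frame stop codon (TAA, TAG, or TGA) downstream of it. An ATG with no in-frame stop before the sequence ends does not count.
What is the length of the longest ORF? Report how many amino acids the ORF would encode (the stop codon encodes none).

Frame 1: CTT TGT ATG CCA GCT TAA ATG TCA ATG ATG TAA ACG GCC CCG GCG TTA GCA GGG CCA ACC CAT GAG AAA TGT AAC CGT CCG TAC CTA TGG CTA — ATG at 7, stop TAA at 16 → 12 nt; ATG at 19, stop TAA at 31 → 15 nt; ATG at 25, stop TAA at 31 → 9 nt; ATG at 28, stop TAA at 31 → 6 nt.
Frame 2: TTT GTA TGC CAG CTT AAA TGT CAA TGA TGT AAA CGG CCC CGG CGT TAG CAG GGC CAA CCC ATG AGA AAT GTA ACC GTC CGT ACC TAT GGC TAA — ATG at 62, stop TAA at 92 → 33 nt.
Frame 3: TTG TAT GCC AGC TTA AAT GTC AAT GAT GTA AAC GGC CCC GGC GTT AGC AGG GCC AAC CCA TGA GAA ATG TAA CCG TCC GTA CCT ATG GCT — ATG at 69, stop TAA at 72 → 6 nt.
Longest: frame 2, positions 62–94, 33 nt = 11 codons = 10 aa. → 10 amino acids.

10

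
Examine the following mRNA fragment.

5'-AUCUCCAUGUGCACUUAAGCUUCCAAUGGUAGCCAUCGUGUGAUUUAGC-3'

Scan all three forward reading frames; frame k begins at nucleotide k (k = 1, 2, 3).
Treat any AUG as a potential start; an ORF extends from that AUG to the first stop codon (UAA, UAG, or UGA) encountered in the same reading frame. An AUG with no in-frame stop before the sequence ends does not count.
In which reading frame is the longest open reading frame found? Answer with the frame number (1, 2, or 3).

2

Frame 1: AUC UCC AUG UGC ACU UAA GCU UCC AAU GGU AGC CAU CGU GUG AUU UAG — AUG at 7, stop UAA at 16 → 12 nt.
Frame 2: UCU CCA UGU GCA CUU AAG CUU CCA AUG GUA GCC AUC GUG UGA UUU AGC — AUG at 26, stop UGA at 41 → 18 nt.
Frame 3: CUC CAU GUG CAC UUA AGC UUC CAA UGG UAG CCA UCG UGU GAU UUA — no AUG→stop ORF.
Longest ORF is 18 nt in frame 2 (positions 26–43).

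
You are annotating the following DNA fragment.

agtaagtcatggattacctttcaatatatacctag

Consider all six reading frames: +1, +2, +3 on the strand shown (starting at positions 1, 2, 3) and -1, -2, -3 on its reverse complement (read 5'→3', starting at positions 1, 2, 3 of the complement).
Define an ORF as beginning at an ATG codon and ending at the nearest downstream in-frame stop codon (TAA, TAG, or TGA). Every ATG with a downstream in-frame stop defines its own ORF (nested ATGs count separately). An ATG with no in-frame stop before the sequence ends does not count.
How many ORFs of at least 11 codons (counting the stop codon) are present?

Reverse complement (5'→3'): CTAGGTATATATTGAAAGGTAATCCATGACTTACT
Frame +1: AGT AAG TCA TGG ATT ACC TTT CAA TAT ATA CCT — no ATG→stop ORF.
Frame +2: GTA AGT CAT GGA TTA CCT TTC AAT ATA TAC CTA — no ATG→stop ORF.
Frame +3: TAA GTC ATG GAT TAC CTT TCA ATA TAT ACC TAG — ATG at 9, stop TAG at 33 → 27 nt.
Frame -1: CTA GGT ATA TAT TGA AAG GTA ATC CAT GAC TTA — no ATG→stop ORF.
Frame -2: TAG GTA TAT ATT GAA AGG TAA TCC ATG ACT TAC — no ATG→stop ORF.
Frame -3: AGG TAT ATA TTG AAA GGT AAT CCA TGA CTT ACT — no ATG→stop ORF.
No ORF reaches 11 codons. Count = 0.

0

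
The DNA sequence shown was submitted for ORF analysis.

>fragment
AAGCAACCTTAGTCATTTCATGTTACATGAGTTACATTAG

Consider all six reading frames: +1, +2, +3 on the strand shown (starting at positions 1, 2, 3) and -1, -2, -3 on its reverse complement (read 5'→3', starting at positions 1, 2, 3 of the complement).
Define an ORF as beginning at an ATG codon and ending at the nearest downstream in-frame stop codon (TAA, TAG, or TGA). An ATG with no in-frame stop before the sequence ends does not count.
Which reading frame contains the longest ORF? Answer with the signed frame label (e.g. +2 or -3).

+2

Reverse complement (5'→3'): CTAATGTAACTCATGTAACATGAAATGACTAAGGTTGCTT
Frame +1: AAG CAA CCT TAG TCA TTT CAT GTT ACA TGA GTT ACA TTA — no ATG→stop ORF.
Frame +2: AGC AAC CTT AGT CAT TTC ATG TTA CAT GAG TTA CAT TAG — ATG at 20, stop TAG at 38 → 21 nt.
Frame +3: GCA ACC TTA GTC ATT TCA TGT TAC ATG AGT TAC ATT — no ATG→stop ORF.
Frame -1: CTA ATG TAA CTC ATG TAA CAT GAA ATG ACT AAG GTT GCT — ATG at 4, stop TAA at 7 → 6 nt; ATG at 13, stop TAA at 16 → 6 nt.
Frame -2: TAA TGT AAC TCA TGT AAC ATG AAA TGA CTA AGG TTG CTT — ATG at 20, stop TGA at 26 → 9 nt.
Frame -3: AAT GTA ACT CAT GTA ACA TGA AAT GAC TAA GGT TGC — no ATG→stop ORF.
Longest ORF is 21 nt in frame +2 (positions 20–40).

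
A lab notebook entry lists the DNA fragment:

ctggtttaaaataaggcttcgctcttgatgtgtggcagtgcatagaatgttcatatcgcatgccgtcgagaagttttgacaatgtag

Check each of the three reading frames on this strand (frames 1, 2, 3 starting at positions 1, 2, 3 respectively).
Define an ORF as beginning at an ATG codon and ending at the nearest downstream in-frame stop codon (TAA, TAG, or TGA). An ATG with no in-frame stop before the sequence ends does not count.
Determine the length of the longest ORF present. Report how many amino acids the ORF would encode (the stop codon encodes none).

10

Frame 1: CTG GTT TAA AAT AAG GCT TCG CTC TTG ATG TGT GGC AGT GCA TAG AAT GTT CAT ATC GCA TGC CGT CGA GAA GTT TTG ACA ATG TAG — ATG at 28, stop TAG at 43 → 18 nt; ATG at 82, stop TAG at 85 → 6 nt.
Frame 2: TGG TTT AAA ATA AGG CTT CGC TCT TGA TGT GTG GCA GTG CAT AGA ATG TTC ATA TCG CAT GCC GTC GAG AAG TTT TGA CAA TGT — ATG at 47, stop TGA at 77 → 33 nt.
Frame 3: GGT TTA AAA TAA GGC TTC GCT CTT GAT GTG TGG CAG TGC ATA GAA TGT TCA TAT CGC ATG CCG TCG AGA AGT TTT GAC AAT GTA — no ATG→stop ORF.
Longest: frame 2, positions 47–79, 33 nt = 11 codons = 10 aa. → 10 amino acids.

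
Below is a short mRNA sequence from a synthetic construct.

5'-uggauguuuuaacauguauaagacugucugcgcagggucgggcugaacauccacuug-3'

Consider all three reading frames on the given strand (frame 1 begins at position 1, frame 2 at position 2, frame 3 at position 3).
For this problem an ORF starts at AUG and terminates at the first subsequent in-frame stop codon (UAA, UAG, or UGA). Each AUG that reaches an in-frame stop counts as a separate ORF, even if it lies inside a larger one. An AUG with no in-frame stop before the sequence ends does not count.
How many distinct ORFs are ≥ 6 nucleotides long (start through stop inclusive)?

Frame 1: UGG AUG UUU UAA CAU GUA UAA GAC UGU CUG CGC AGG GUC GGG CUG AAC AUC CAC UUG — AUG at 4, stop UAA at 10 → 9 nt.
Frame 2: GGA UGU UUU AAC AUG UAU AAG ACU GUC UGC GCA GGG UCG GGC UGA ACA UCC ACU — AUG at 14, stop UGA at 44 → 33 nt.
Frame 3: GAU GUU UUA ACA UGU AUA AGA CUG UCU GCG CAG GGU CGG GCU GAA CAU CCA CUU — no AUG→stop ORF.
ORFs ≥ 6 nucleotides: frame 1 4–12 (9 nucleotides), frame 2 14–46 (33 nucleotides). Count = 2.

2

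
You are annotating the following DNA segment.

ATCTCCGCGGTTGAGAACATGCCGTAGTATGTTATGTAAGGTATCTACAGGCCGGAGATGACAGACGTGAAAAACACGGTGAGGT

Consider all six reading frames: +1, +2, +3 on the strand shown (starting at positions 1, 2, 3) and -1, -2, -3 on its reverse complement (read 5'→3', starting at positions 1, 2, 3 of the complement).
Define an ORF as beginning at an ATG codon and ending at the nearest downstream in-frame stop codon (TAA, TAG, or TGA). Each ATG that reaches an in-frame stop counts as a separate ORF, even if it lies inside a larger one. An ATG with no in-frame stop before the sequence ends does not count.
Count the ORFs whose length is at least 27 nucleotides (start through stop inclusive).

Reverse complement (5'→3'): ACCTCACCGTGTTTTTCACGTCTGTCATCTCCGGCCTGTAGATACCTTACATAACATACTACGGCATGTTCTCAACCGCGGAGAT
Frame +1: ATC TCC GCG GTT GAG AAC ATG CCG TAG TAT GTT ATG TAA GGT ATC TAC AGG CCG GAG ATG ACA GAC GTG AAA AAC ACG GTG AGG — ATG at 19, stop TAG at 25 → 9 nt; ATG at 34, stop TAA at 37 → 6 nt.
Frame +2: TCT CCG CGG TTG AGA ACA TGC CGT AGT ATG TTA TGT AAG GTA TCT ACA GGC CGG AGA TGA CAG ACG TGA AAA ACA CGG TGA GGT — ATG at 29, stop TGA at 59 → 33 nt.
Frame +3: CTC CGC GGT TGA GAA CAT GCC GTA GTA TGT TAT GTA AGG TAT CTA CAG GCC GGA GAT GAC AGA CGT GAA AAA CAC GGT GAG — no ATG→stop ORF.
Frame -1: ACC TCA CCG TGT TTT TCA CGT CTG TCA TCT CCG GCC TGT AGA TAC CTT ACA TAA CAT ACT ACG GCA TGT TCT CAA CCG CGG AGA — no ATG→stop ORF.
Frame -2: CCT CAC CGT GTT TTT CAC GTC TGT CAT CTC CGG CCT GTA GAT ACC TTA CAT AAC ATA CTA CGG CAT GTT CTC AAC CGC GGA GAT — no ATG→stop ORF.
Frame -3: CTC ACC GTG TTT TTC ACG TCT GTC ATC TCC GGC CTG TAG ATA CCT TAC ATA ACA TAC TAC GGC ATG TTC TCA ACC GCG GAG — no ATG→stop ORF.
ORFs ≥ 27 nucleotides: frame +2 29–61 (33 nucleotides). Count = 1.

1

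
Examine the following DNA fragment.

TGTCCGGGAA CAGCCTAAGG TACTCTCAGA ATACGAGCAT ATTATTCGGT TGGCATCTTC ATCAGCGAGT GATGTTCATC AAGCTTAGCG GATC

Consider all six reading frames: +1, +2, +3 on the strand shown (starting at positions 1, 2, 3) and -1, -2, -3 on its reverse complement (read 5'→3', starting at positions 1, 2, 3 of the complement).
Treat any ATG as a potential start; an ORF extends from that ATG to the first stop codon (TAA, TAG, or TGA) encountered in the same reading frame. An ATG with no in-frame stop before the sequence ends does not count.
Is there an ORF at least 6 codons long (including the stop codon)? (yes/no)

yes

Reverse complement (5'→3'): GATCCGCTAAGCTTGATGAACATCACTCGCTGATGAAGATGCCAACCGAATAATATGCTCGTATTCTGAGAGTACCTTAGGCTGTTCCCGGACA
Frame +1: TGT CCG GGA ACA GCC TAA GGT ACT CTC AGA ATA CGA GCA TAT TAT TCG GTT GGC ATC TTC ATC AGC GAG TGA TGT TCA TCA AGC TTA GCG GAT — no ATG→stop ORF.
Frame +2: GTC CGG GAA CAG CCT AAG GTA CTC TCA GAA TAC GAG CAT ATT ATT CGG TTG GCA TCT TCA TCA GCG AGT GAT GTT CAT CAA GCT TAG CGG ATC — no ATG→stop ORF.
Frame +3: TCC GGG AAC AGC CTA AGG TAC TCT CAG AAT ACG AGC ATA TTA TTC GGT TGG CAT CTT CAT CAG CGA GTG ATG TTC ATC AAG CTT AGC GGA — no ATG→stop ORF.
Frame -1: GAT CCG CTA AGC TTG ATG AAC ATC ACT CGC TGA TGA AGA TGC CAA CCG AAT AAT ATG CTC GTA TTC TGA GAG TAC CTT AGG CTG TTC CCG GAC — ATG at 16, stop TGA at 31 → 18 nt; ATG at 55, stop TGA at 67 → 15 nt.
Frame -2: ATC CGC TAA GCT TGA TGA ACA TCA CTC GCT GAT GAA GAT GCC AAC CGA ATA ATA TGC TCG TAT TCT GAG AGT ACC TTA GGC TGT TCC CGG ACA — no ATG→stop ORF.
Frame -3: TCC GCT AAG CTT GAT GAA CAT CAC TCG CTG ATG AAG ATG CCA ACC GAA TAA TAT GCT CGT ATT CTG AGA GTA CCT TAG GCT GTT CCC GGA — ATG at 33, stop TAA at 51 → 21 nt; ATG at 39, stop TAA at 51 → 15 nt.
Frame -1 has an ORF of 6 codons (positions 16–33) ≥ 6, so yes.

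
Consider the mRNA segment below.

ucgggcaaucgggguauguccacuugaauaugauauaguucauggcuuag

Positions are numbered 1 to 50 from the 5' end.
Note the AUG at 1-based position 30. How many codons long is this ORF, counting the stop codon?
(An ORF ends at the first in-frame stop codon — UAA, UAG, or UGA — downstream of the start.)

Codons from position 30: AUG (30–32), AUA (33–35), UAG (36–38).
UAG is the first in-frame stop; that's 3 codons including the stop.

3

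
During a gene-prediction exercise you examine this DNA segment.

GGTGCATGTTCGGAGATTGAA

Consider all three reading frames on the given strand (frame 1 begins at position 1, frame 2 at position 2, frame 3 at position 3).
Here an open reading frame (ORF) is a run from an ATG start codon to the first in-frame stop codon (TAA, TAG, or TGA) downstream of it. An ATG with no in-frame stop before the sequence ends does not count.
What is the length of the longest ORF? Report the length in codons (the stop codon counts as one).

5

Frame 1: GGT GCA TGT TCG GAG ATT GAA — no ATG→stop ORF.
Frame 2: GTG CAT GTT CGG AGA TTG — no ATG→stop ORF.
Frame 3: TGC ATG TTC GGA GAT TGA — ATG at 6, stop TGA at 18 → 15 nt.
Longest: frame 3, positions 6–20, 15 nt = 5 codons = 4 aa. → 5 codons.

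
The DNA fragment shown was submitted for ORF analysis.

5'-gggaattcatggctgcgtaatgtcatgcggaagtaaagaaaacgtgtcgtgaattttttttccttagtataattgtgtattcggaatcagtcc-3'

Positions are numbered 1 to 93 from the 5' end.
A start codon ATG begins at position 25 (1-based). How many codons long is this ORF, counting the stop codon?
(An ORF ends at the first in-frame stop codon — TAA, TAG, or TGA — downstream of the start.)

4

Codons from position 25: ATG (25–27), CGG (28–30), AAG (31–33), TAA (34–36).
TAA is the first in-frame stop; that's 4 codons including the stop.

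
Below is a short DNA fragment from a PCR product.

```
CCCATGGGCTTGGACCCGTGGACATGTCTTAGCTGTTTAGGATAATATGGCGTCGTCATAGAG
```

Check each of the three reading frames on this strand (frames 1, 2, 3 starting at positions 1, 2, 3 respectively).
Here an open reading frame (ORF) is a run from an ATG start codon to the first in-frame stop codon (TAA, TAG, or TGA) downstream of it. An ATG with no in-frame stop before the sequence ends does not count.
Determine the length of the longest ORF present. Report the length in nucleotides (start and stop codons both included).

42

Frame 1: CCC ATG GGC TTG GAC CCG TGG ACA TGT CTT AGC TGT TTA GGA TAA TAT GGC GTC GTC ATA GAG — ATG at 4, stop TAA at 43 → 42 nt.
Frame 2: CCA TGG GCT TGG ACC CGT GGA CAT GTC TTA GCT GTT TAG GAT AAT ATG GCG TCG TCA TAG — ATG at 47, stop TAG at 59 → 15 nt.
Frame 3: CAT GGG CTT GGA CCC GTG GAC ATG TCT TAG CTG TTT AGG ATA ATA TGG CGT CGT CAT AGA — ATG at 24, stop TAG at 30 → 9 nt.
Longest: frame 1, positions 4–45, 42 nt = 14 codons = 13 aa. → 42 nucleotides.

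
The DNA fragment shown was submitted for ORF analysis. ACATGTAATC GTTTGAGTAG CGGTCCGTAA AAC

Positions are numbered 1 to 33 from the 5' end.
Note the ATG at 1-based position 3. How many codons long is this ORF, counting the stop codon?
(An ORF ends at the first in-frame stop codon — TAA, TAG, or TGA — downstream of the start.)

2

Codons from position 3: ATG (3–5), TAA (6–8).
TAA is the first in-frame stop; that's 2 codons including the stop.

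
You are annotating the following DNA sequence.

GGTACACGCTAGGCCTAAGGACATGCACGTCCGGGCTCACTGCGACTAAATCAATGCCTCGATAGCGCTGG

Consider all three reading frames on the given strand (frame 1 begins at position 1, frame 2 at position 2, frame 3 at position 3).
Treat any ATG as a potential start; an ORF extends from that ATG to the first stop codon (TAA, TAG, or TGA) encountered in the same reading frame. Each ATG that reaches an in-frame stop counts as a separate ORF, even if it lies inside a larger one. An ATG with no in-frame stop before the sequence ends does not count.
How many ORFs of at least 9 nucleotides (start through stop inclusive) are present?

Frame 1: GGT ACA CGC TAG GCC TAA GGA CAT GCA CGT CCG GGC TCA CTG CGA CTA AAT CAA TGC CTC GAT AGC GCT — no ATG→stop ORF.
Frame 2: GTA CAC GCT AGG CCT AAG GAC ATG CAC GTC CGG GCT CAC TGC GAC TAA ATC AAT GCC TCG ATA GCG CTG — ATG at 23, stop TAA at 47 → 27 nt.
Frame 3: TAC ACG CTA GGC CTA AGG ACA TGC ACG TCC GGG CTC ACT GCG ACT AAA TCA ATG CCT CGA TAG CGC TGG — ATG at 54, stop TAG at 63 → 12 nt.
ORFs ≥ 9 nucleotides: frame 2 23–49 (27 nucleotides), frame 3 54–65 (12 nucleotides). Count = 2.

2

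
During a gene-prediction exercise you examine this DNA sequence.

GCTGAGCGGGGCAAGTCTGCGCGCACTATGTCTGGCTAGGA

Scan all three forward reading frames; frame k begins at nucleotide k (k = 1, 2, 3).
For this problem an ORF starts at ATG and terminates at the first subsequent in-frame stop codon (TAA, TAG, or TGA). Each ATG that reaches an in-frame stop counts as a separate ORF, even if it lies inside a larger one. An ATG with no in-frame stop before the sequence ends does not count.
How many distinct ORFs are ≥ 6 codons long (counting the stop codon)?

Frame 1: GCT GAG CGG GGC AAG TCT GCG CGC ACT ATG TCT GGC TAG — ATG at 28, stop TAG at 37 → 12 nt.
Frame 2: CTG AGC GGG GCA AGT CTG CGC GCA CTA TGT CTG GCT AGG — no ATG→stop ORF.
Frame 3: TGA GCG GGG CAA GTC TGC GCG CAC TAT GTC TGG CTA GGA — no ATG→stop ORF.
No ORF reaches 6 codons. Count = 0.

0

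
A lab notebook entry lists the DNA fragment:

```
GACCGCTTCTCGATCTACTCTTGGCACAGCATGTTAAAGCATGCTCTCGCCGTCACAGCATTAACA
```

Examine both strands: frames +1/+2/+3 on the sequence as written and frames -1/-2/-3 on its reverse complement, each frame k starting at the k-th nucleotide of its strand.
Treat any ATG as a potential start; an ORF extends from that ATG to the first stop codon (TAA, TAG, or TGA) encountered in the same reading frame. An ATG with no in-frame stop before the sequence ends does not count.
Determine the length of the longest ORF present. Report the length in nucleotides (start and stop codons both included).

Reverse complement (5'→3'): TGTTAATGCTGTGACGGCGAGAGCATGCTTTAACATGCTGTGCCAAGAGTAGATCGAGAAGCGGTC
Frame +1: GAC CGC TTC TCG ATC TAC TCT TGG CAC AGC ATG TTA AAG CAT GCT CTC GCC GTC ACA GCA TTA ACA — no ATG→stop ORF.
Frame +2: ACC GCT TCT CGA TCT ACT CTT GGC ACA GCA TGT TAA AGC ATG CTC TCG CCG TCA CAG CAT TAA — ATG at 41, stop TAA at 62 → 24 nt.
Frame +3: CCG CTT CTC GAT CTA CTC TTG GCA CAG CAT GTT AAA GCA TGC TCT CGC CGT CAC AGC ATT AAC — no ATG→stop ORF.
Frame -1: TGT TAA TGC TGT GAC GGC GAG AGC ATG CTT TAA CAT GCT GTG CCA AGA GTA GAT CGA GAA GCG GTC — ATG at 25, stop TAA at 31 → 9 nt.
Frame -2: GTT AAT GCT GTG ACG GCG AGA GCA TGC TTT AAC ATG CTG TGC CAA GAG TAG ATC GAG AAG CGG — ATG at 35, stop TAG at 50 → 18 nt.
Frame -3: TTA ATG CTG TGA CGG CGA GAG CAT GCT TTA ACA TGC TGT GCC AAG AGT AGA TCG AGA AGC GGT — ATG at 6, stop TGA at 12 → 9 nt.
Longest: frame +2, positions 41–64, 24 nt = 8 codons = 7 aa. → 24 nucleotides.

24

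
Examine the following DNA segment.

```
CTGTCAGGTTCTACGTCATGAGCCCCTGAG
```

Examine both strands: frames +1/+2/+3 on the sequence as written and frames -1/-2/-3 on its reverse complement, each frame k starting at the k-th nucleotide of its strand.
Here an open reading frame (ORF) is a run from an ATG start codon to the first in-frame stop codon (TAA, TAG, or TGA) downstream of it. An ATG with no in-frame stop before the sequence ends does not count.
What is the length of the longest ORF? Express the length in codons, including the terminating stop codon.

4

Reverse complement (5'→3'): CTCAGGGGCTCATGACGTAGAACCTGACAG
Frame +1: CTG TCA GGT TCT ACG TCA TGA GCC CCT GAG — no ATG→stop ORF.
Frame +2: TGT CAG GTT CTA CGT CAT GAG CCC CTG — no ATG→stop ORF.
Frame +3: GTC AGG TTC TAC GTC ATG AGC CCC TGA — ATG at 18, stop TGA at 27 → 12 nt.
Frame -1: CTC AGG GGC TCA TGA CGT AGA ACC TGA CAG — no ATG→stop ORF.
Frame -2: TCA GGG GCT CAT GAC GTA GAA CCT GAC — no ATG→stop ORF.
Frame -3: CAG GGG CTC ATG ACG TAG AAC CTG ACA — ATG at 12, stop TAG at 18 → 9 nt.
Longest: frame +3, positions 18–29, 12 nt = 4 codons = 3 aa. → 4 codons.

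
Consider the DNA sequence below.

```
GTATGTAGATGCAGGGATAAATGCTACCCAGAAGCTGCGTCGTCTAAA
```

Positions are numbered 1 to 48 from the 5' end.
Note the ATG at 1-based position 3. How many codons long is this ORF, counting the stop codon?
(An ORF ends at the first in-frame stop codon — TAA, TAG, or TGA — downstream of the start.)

2

Codons from position 3: ATG (3–5), TAG (6–8).
TAG is the first in-frame stop; that's 2 codons including the stop.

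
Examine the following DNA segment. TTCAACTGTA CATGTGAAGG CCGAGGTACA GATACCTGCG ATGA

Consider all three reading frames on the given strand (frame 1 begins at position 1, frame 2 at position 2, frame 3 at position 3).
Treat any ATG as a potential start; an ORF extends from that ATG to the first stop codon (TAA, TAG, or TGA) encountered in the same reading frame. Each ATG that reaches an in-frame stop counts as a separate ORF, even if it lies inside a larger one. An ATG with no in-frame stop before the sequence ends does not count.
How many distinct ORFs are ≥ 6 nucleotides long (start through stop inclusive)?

Frame 1: TTC AAC TGT ACA TGT GAA GGC CGA GGT ACA GAT ACC TGC GAT — no ATG→stop ORF.
Frame 2: TCA ACT GTA CAT GTG AAG GCC GAG GTA CAG ATA CCT GCG ATG — no ATG→stop ORF.
Frame 3: CAA CTG TAC ATG TGA AGG CCG AGG TAC AGA TAC CTG CGA TGA — ATG at 12, stop TGA at 15 → 6 nt.
ORFs ≥ 6 nucleotides: frame 3 12–17 (6 nucleotides). Count = 1.

1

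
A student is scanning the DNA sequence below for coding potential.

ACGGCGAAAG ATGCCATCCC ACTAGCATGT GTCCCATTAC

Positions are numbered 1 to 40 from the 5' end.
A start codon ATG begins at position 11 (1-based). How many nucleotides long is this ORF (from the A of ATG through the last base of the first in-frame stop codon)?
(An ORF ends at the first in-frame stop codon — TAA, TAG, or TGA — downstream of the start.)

15

Codons from position 11: ATG (11–13), CCA (14–16), TCC (17–19), CAC (20–22), TAG (23–25).
TAG is the first in-frame stop; ORF spans 11–25, 15 nucleotides.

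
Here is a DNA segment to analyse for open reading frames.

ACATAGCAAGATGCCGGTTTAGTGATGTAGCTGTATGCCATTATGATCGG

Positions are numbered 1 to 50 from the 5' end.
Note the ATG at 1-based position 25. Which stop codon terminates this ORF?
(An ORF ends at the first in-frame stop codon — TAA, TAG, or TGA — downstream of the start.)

Codons from position 25: ATG (25–27), TAG (28–30).
The first in-frame stop codon is TAG.

TAG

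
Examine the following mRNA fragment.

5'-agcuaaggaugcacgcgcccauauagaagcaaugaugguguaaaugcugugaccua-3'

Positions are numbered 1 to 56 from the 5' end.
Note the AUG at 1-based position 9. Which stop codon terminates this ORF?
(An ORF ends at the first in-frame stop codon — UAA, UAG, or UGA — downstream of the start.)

Codons from position 9: AUG (9–11), CAC (12–14), GCG (15–17), CCC (18–20), AUA (21–23), UAG (24–26).
The first in-frame stop codon is UAG.

UAG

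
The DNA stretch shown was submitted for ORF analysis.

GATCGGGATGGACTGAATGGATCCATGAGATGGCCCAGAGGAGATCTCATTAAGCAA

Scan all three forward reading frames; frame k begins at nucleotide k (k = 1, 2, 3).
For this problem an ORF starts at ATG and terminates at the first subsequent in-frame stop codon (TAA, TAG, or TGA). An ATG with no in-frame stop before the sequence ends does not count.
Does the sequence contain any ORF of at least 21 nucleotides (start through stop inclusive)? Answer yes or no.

yes

Frame 1: GAT CGG GAT GGA CTG AAT GGA TCC ATG AGA TGG CCC AGA GGA GAT CTC ATT AAG CAA — no ATG→stop ORF.
Frame 2: ATC GGG ATG GAC TGA ATG GAT CCA TGA GAT GGC CCA GAG GAG ATC TCA TTA AGC — ATG at 8, stop TGA at 14 → 9 nt; ATG at 17, stop TGA at 26 → 12 nt.
Frame 3: TCG GGA TGG ACT GAA TGG ATC CAT GAG ATG GCC CAG AGG AGA TCT CAT TAA GCA — ATG at 30, stop TAA at 51 → 24 nt.
Frame 3 has an ORF of 24 nucleotides (positions 30–53) ≥ 21, so yes.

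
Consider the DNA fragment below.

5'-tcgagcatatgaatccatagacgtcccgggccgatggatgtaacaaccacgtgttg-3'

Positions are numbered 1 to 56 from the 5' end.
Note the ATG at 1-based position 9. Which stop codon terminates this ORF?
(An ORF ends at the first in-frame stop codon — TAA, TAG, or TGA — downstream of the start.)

TAG

Codons from position 9: ATG (9–11), AAT (12–14), CCA (15–17), TAG (18–20).
The first in-frame stop codon is TAG.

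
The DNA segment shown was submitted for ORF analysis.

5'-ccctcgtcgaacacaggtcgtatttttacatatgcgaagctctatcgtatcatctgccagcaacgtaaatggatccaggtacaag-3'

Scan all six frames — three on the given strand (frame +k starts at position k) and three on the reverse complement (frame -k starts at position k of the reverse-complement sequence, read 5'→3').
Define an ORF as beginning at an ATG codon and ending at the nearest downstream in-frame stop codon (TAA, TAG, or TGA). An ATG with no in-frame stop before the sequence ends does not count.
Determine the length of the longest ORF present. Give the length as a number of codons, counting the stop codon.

4

Reverse complement (5'→3'): CTTGTACCTGGATCCATTTACGTTGCTGGCAGATGATACGATAGAGCTTCGCATATGTAAAAATACGACCTGTGTTCGACGAGGG
Frame +1: CCC TCG TCG AAC ACA GGT CGT ATT TTT ACA TAT GCG AAG CTC TAT CGT ATC ATC TGC CAG CAA CGT AAA TGG ATC CAG GTA CAA — no ATG→stop ORF.
Frame +2: CCT CGT CGA ACA CAG GTC GTA TTT TTA CAT ATG CGA AGC TCT ATC GTA TCA TCT GCC AGC AAC GTA AAT GGA TCC AGG TAC AAG — no ATG→stop ORF.
Frame +3: CTC GTC GAA CAC AGG TCG TAT TTT TAC ATA TGC GAA GCT CTA TCG TAT CAT CTG CCA GCA ACG TAA ATG GAT CCA GGT ACA — no ATG→stop ORF.
Frame -1: CTT GTA CCT GGA TCC ATT TAC GTT GCT GGC AGA TGA TAC GAT AGA GCT TCG CAT ATG TAA AAA TAC GAC CTG TGT TCG ACG AGG — ATG at 55, stop TAA at 58 → 6 nt.
Frame -2: TTG TAC CTG GAT CCA TTT ACG TTG CTG GCA GAT GAT ACG ATA GAG CTT CGC ATA TGT AAA AAT ACG ACC TGT GTT CGA CGA GGG — no ATG→stop ORF.
Frame -3: TGT ACC TGG ATC CAT TTA CGT TGC TGG CAG ATG ATA CGA TAG AGC TTC GCA TAT GTA AAA ATA CGA CCT GTG TTC GAC GAG — ATG at 33, stop TAG at 42 → 12 nt.
Longest: frame -3, positions 33–44, 12 nt = 4 codons = 3 aa. → 4 codons.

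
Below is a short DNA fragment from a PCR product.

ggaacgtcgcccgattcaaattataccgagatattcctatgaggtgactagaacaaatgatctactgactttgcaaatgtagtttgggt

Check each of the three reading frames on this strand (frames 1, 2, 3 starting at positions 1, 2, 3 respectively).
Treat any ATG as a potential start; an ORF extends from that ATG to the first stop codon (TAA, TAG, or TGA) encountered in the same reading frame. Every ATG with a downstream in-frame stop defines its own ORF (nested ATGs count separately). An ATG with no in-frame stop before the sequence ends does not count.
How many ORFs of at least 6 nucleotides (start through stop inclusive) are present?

Frame 1: GGA ACG TCG CCC GAT TCA AAT TAT ACC GAG ATA TTC CTA TGA GGT GAC TAG AAC AAA TGA TCT ACT GAC TTT GCA AAT GTA GTT TGG — no ATG→stop ORF.
Frame 2: GAA CGT CGC CCG ATT CAA ATT ATA CCG AGA TAT TCC TAT GAG GTG ACT AGA ACA AAT GAT CTA CTG ACT TTG CAA ATG TAG TTT GGG — ATG at 77, stop TAG at 80 → 6 nt.
Frame 3: AAC GTC GCC CGA TTC AAA TTA TAC CGA GAT ATT CCT ATG AGG TGA CTA GAA CAA ATG ATC TAC TGA CTT TGC AAA TGT AGT TTG GGT — ATG at 39, stop TGA at 45 → 9 nt; ATG at 57, stop TGA at 66 → 12 nt.
ORFs ≥ 6 nucleotides: frame 2 77–82 (6 nucleotides), frame 3 39–47 (9 nucleotides), frame 3 57–68 (12 nucleotides). Count = 3.

3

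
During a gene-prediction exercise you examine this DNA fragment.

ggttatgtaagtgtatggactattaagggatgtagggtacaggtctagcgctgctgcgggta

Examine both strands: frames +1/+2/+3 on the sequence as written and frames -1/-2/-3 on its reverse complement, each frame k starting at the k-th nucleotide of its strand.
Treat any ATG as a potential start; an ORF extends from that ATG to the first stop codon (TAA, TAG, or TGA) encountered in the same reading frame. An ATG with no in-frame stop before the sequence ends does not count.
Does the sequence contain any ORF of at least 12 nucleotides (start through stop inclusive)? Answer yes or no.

Reverse complement (5'→3'): TACCCGCAGCAGCGCTAGACCTGTACCCTACATCCCTTAATAGTCCATACACTTACATAACC
Frame +1: GGT TAT GTA AGT GTA TGG ACT ATT AAG GGA TGT AGG GTA CAG GTC TAG CGC TGC TGC GGG — no ATG→stop ORF.
Frame +2: GTT ATG TAA GTG TAT GGA CTA TTA AGG GAT GTA GGG TAC AGG TCT AGC GCT GCT GCG GGT — ATG at 5, stop TAA at 8 → 6 nt.
Frame +3: TTA TGT AAG TGT ATG GAC TAT TAA GGG ATG TAG GGT ACA GGT CTA GCG CTG CTG CGG GTA — ATG at 15, stop TAA at 24 → 12 nt; ATG at 30, stop TAG at 33 → 6 nt.
Frame -1: TAC CCG CAG CAG CGC TAG ACC TGT ACC CTA CAT CCC TTA ATA GTC CAT ACA CTT ACA TAA — no ATG→stop ORF.
Frame -2: ACC CGC AGC AGC GCT AGA CCT GTA CCC TAC ATC CCT TAA TAG TCC ATA CAC TTA CAT AAC — no ATG→stop ORF.
Frame -3: CCC GCA GCA GCG CTA GAC CTG TAC CCT ACA TCC CTT AAT AGT CCA TAC ACT TAC ATA ACC — no ATG→stop ORF.
Frame +3 has an ORF of 12 nucleotides (positions 15–26) ≥ 12, so yes.

yes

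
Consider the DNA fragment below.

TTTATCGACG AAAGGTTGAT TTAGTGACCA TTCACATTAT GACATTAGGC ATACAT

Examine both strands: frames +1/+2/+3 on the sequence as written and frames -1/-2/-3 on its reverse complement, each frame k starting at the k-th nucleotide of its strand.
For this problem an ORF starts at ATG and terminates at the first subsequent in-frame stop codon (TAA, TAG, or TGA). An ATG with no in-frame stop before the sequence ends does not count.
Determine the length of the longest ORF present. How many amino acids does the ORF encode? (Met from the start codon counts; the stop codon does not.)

Reverse complement (5'→3'): ATGTATGCCTAATGTCATAATGTGAATGGTCACTAAATCAACCTTTCGTCGATAAA
Frame +1: TTT ATC GAC GAA AGG TTG ATT TAG TGA CCA TTC ACA TTA TGA CAT TAG GCA TAC — no ATG→stop ORF.
Frame +2: TTA TCG ACG AAA GGT TGA TTT AGT GAC CAT TCA CAT TAT GAC ATT AGG CAT ACA — no ATG→stop ORF.
Frame +3: TAT CGA CGA AAG GTT GAT TTA GTG ACC ATT CAC ATT ATG ACA TTA GGC ATA CAT — no ATG→stop ORF.
Frame -1: ATG TAT GCC TAA TGT CAT AAT GTG AAT GGT CAC TAA ATC AAC CTT TCG TCG ATA — ATG at 1, stop TAA at 10 → 12 nt.
Frame -2: TGT ATG CCT AAT GTC ATA ATG TGA ATG GTC ACT AAA TCA ACC TTT CGT CGA TAA — ATG at 5, stop TGA at 23 → 21 nt; ATG at 20, stop TGA at 23 → 6 nt; ATG at 26, stop TAA at 53 → 30 nt.
Frame -3: GTA TGC CTA ATG TCA TAA TGT GAA TGG TCA CTA AAT CAA CCT TTC GTC GAT AAA — ATG at 12, stop TAA at 18 → 9 nt.
Longest: frame -2, positions 26–55, 30 nt = 10 codons = 9 aa. → 9 amino acids.

9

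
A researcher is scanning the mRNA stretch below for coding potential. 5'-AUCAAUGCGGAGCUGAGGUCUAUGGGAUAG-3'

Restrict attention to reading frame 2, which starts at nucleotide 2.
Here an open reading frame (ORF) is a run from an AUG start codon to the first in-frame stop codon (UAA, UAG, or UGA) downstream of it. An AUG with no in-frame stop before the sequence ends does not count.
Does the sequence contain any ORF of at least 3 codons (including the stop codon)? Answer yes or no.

yes

Frame 2: UCA AUG CGG AGC UGA GGU CUA UGG GAU — AUG at 5, stop UGA at 14 → 12 nt.
Frame 2 has an ORF of 4 codons (positions 5–16) ≥ 3, so yes.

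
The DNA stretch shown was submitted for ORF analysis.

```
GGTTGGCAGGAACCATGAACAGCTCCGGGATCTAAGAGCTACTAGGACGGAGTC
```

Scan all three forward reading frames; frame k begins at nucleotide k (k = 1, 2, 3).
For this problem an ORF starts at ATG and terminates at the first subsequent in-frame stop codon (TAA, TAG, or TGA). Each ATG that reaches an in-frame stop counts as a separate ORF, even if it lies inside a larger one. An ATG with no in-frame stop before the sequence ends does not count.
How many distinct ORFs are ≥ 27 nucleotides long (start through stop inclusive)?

0

Frame 1: GGT TGG CAG GAA CCA TGA ACA GCT CCG GGA TCT AAG AGC TAC TAG GAC GGA GTC — no ATG→stop ORF.
Frame 2: GTT GGC AGG AAC CAT GAA CAG CTC CGG GAT CTA AGA GCT ACT AGG ACG GAG — no ATG→stop ORF.
Frame 3: TTG GCA GGA ACC ATG AAC AGC TCC GGG ATC TAA GAG CTA CTA GGA CGG AGT — ATG at 15, stop TAA at 33 → 21 nt.
No ORF reaches 27 nucleotides. Count = 0.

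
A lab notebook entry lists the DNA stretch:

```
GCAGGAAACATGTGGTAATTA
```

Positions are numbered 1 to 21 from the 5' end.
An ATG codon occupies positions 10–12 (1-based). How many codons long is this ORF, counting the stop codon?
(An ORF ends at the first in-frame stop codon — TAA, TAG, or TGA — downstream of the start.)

3

Codons from position 10: ATG (10–12), TGG (13–15), TAA (16–18).
TAA is the first in-frame stop; that's 3 codons including the stop.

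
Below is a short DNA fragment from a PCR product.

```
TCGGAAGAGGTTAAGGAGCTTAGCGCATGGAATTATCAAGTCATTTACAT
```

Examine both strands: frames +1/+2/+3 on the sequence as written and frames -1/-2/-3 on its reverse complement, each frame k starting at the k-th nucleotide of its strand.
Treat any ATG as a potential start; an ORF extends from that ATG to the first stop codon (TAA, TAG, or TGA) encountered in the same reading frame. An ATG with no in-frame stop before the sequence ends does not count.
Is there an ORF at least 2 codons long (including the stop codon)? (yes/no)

yes

Reverse complement (5'→3'): ATGTAAATGACTTGATAATTCCATGCGCTAAGCTCCTTAACCTCTTCCGA
Frame +1: TCG GAA GAG GTT AAG GAG CTT AGC GCA TGG AAT TAT CAA GTC ATT TAC — no ATG→stop ORF.
Frame +2: CGG AAG AGG TTA AGG AGC TTA GCG CAT GGA ATT ATC AAG TCA TTT ACA — no ATG→stop ORF.
Frame +3: GGA AGA GGT TAA GGA GCT TAG CGC ATG GAA TTA TCA AGT CAT TTA CAT — no ATG→stop ORF.
Frame -1: ATG TAA ATG ACT TGA TAA TTC CAT GCG CTA AGC TCC TTA ACC TCT TCC — ATG at 1, stop TAA at 4 → 6 nt; ATG at 7, stop TGA at 13 → 9 nt.
Frame -2: TGT AAA TGA CTT GAT AAT TCC ATG CGC TAA GCT CCT TAA CCT CTT CCG — ATG at 23, stop TAA at 29 → 9 nt.
Frame -3: GTA AAT GAC TTG ATA ATT CCA TGC GCT AAG CTC CTT AAC CTC TTC CGA — no ATG→stop ORF.
Frame -1 has an ORF of 2 codons (positions 1–6) ≥ 2, so yes.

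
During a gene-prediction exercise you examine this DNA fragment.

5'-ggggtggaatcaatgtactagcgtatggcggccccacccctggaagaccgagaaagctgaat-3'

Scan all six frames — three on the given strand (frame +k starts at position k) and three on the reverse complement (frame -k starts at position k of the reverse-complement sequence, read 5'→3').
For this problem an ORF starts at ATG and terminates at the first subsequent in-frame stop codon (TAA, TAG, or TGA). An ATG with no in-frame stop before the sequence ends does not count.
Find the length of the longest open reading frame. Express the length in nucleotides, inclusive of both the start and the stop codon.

36

Reverse complement (5'→3'): ATTCAGCTTTCTCGGTCTTCCAGGGGTGGGGCCGCCATACGCTAGTACATTGATTCCACCCC
Frame +1: GGG GTG GAA TCA ATG TAC TAG CGT ATG GCG GCC CCA CCC CTG GAA GAC CGA GAA AGC TGA — ATG at 13, stop TAG at 19 → 9 nt; ATG at 25, stop TGA at 58 → 36 nt.
Frame +2: GGG TGG AAT CAA TGT ACT AGC GTA TGG CGG CCC CAC CCC TGG AAG ACC GAG AAA GCT GAA — no ATG→stop ORF.
Frame +3: GGT GGA ATC AAT GTA CTA GCG TAT GGC GGC CCC ACC CCT GGA AGA CCG AGA AAG CTG AAT — no ATG→stop ORF.
Frame -1: ATT CAG CTT TCT CGG TCT TCC AGG GGT GGG GCC GCC ATA CGC TAG TAC ATT GAT TCC ACC — no ATG→stop ORF.
Frame -2: TTC AGC TTT CTC GGT CTT CCA GGG GTG GGG CCG CCA TAC GCT AGT ACA TTG ATT CCA CCC — no ATG→stop ORF.
Frame -3: TCA GCT TTC TCG GTC TTC CAG GGG TGG GGC CGC CAT ACG CTA GTA CAT TGA TTC CAC CCC — no ATG→stop ORF.
Longest: frame +1, positions 25–60, 36 nt = 12 codons = 11 aa. → 36 nucleotides.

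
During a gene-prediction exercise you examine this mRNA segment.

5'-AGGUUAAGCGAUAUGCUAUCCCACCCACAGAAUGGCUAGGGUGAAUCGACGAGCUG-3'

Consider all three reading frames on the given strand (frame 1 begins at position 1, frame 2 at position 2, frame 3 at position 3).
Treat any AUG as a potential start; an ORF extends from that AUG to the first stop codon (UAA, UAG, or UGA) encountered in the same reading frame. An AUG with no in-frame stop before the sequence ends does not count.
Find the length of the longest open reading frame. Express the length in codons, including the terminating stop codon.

9

Frame 1: AGG UUA AGC GAU AUG CUA UCC CAC CCA CAG AAU GGC UAG GGU GAA UCG ACG AGC — AUG at 13, stop UAG at 37 → 27 nt.
Frame 2: GGU UAA GCG AUA UGC UAU CCC ACC CAC AGA AUG GCU AGG GUG AAU CGA CGA GCU — no AUG→stop ORF.
Frame 3: GUU AAG CGA UAU GCU AUC CCA CCC ACA GAA UGG CUA GGG UGA AUC GAC GAG CUG — no AUG→stop ORF.
Longest: frame 1, positions 13–39, 27 nt = 9 codons = 8 aa. → 9 codons.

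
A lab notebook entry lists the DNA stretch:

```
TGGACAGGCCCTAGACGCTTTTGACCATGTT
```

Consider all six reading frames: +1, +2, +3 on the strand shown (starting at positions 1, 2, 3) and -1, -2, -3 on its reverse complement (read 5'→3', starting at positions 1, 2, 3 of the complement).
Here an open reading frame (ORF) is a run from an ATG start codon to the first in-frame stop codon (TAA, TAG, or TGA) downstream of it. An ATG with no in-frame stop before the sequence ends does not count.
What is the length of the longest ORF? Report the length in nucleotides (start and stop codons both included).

18

Reverse complement (5'→3'): AACATGGTCAAAAGCGTCTAGGGCCTGTCCA
Frame +1: TGG ACA GGC CCT AGA CGC TTT TGA CCA TGT — no ATG→stop ORF.
Frame +2: GGA CAG GCC CTA GAC GCT TTT GAC CAT GTT — no ATG→stop ORF.
Frame +3: GAC AGG CCC TAG ACG CTT TTG ACC ATG — no ATG→stop ORF.
Frame -1: AAC ATG GTC AAA AGC GTC TAG GGC CTG TCC — ATG at 4, stop TAG at 19 → 18 nt.
Frame -2: ACA TGG TCA AAA GCG TCT AGG GCC TGT CCA — no ATG→stop ORF.
Frame -3: CAT GGT CAA AAG CGT CTA GGG CCT GTC — no ATG→stop ORF.
Longest: frame -1, positions 4–21, 18 nt = 6 codons = 5 aa. → 18 nucleotides.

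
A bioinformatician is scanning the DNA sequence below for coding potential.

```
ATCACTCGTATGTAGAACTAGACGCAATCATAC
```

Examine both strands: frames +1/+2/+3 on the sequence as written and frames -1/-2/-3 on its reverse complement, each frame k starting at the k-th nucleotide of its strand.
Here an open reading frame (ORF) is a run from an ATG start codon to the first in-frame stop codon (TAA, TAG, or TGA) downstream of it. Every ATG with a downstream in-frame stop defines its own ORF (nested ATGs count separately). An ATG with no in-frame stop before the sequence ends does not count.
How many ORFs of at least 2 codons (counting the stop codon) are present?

2

Reverse complement (5'→3'): GTATGATTGCGTCTAGTTCTACATACGAGTGAT
Frame +1: ATC ACT CGT ATG TAG AAC TAG ACG CAA TCA TAC — ATG at 10, stop TAG at 13 → 6 nt.
Frame +2: TCA CTC GTA TGT AGA ACT AGA CGC AAT CAT — no ATG→stop ORF.
Frame +3: CAC TCG TAT GTA GAA CTA GAC GCA ATC ATA — no ATG→stop ORF.
Frame -1: GTA TGA TTG CGT CTA GTT CTA CAT ACG AGT GAT — no ATG→stop ORF.
Frame -2: TAT GAT TGC GTC TAG TTC TAC ATA CGA GTG — no ATG→stop ORF.
Frame -3: ATG ATT GCG TCT AGT TCT ACA TAC GAG TGA — ATG at 3, stop TGA at 30 → 30 nt.
ORFs ≥ 2 codons: frame +1 10–15 (2 codons), frame -3 3–32 (10 codons). Count = 2.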